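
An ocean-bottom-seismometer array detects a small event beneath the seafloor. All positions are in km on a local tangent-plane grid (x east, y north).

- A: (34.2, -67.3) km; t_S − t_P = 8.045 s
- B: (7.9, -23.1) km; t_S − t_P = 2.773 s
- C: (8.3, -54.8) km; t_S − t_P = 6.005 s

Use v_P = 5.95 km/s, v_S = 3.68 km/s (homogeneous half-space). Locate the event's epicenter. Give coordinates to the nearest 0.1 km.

Distance from S−P lag: d = Δt · v_P v_S / (v_P − v_S) = Δt · (5.95·3.68)/(5.95−3.68) ≈ 9.6458·Δt.
So d_A = 77.60, d_B = 26.75, d_C = 57.92 km.
Circle about each station: (x − 34.2)² + (y + 67.3)² = 77.60²; (x − 7.9)² + (y + 23.1)² = 26.75²; (x − 8.3)² + (y + 54.8)² = 57.92².
Subtracting the A equation from the B and C equations removes the quadratic terms:
-52.6 x + 88.4 y = 203.29
-51.8 x + 25.0 y = 40.03
Solving the 2×2 system: x ≈ 0.5, y ≈ 2.6 km.

(0.5, 2.6)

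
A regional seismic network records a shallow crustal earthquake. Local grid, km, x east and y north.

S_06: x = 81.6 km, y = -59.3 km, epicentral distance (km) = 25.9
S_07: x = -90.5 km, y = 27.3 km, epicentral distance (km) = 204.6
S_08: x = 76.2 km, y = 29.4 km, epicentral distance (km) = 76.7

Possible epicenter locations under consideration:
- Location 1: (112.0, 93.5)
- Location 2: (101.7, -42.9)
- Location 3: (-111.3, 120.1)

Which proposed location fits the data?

Location 2

For each candidate, compare |candidate − station| to the reported distance:
Location 1: residuals S_06 129.9, S_07 8.4, S_08 3.3 → max 129.9 km
Location 2: residuals S_06 0.0, S_07 0.0, S_08 0.0 → max 0.0 km
Location 3: residuals S_06 237.5, S_07 109.5, S_08 131.6 → max 237.5 km
Only Location 2 has all residuals ≈ 0.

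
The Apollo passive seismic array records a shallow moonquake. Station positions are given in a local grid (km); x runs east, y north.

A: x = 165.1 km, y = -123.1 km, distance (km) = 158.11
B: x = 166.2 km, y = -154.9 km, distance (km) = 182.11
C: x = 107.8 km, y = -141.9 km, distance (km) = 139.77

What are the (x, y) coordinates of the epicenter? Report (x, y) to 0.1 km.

x ≈ 50.1 km, y ≈ -14.6 km

Circle about each station: (x − 165.1)² + (y + 123.1)² = 158.11²; (x − 166.2)² + (y + 154.9)² = 182.11²; (x − 107.8)² + (y + 141.9)² = 139.77².
Subtracting the A equation from the B and C equations removes the quadratic terms:
2.2 x − 63.6 y = 1039.55
-114.6 x − 37.6 y = -5192.05
Solving the 2×2 system: x ≈ 50.1, y ≈ -14.6 km.
Check against A (with the unrounded x, y): √((x − 165.1)²+(y + 123.1)²) = 158.10 ≈ 158.11 km. ✓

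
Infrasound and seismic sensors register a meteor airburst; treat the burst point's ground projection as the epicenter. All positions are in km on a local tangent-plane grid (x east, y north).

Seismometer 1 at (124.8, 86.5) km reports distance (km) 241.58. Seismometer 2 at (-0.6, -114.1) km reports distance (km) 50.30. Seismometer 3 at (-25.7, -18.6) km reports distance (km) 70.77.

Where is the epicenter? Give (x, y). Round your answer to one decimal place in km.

-43.1 km east, -87.2 km north

Circle about each station: (x − 124.8)² + (y − 86.5)² = 241.58²; (x + 0.6)² + (y + 114.1)² = 50.30²; (x + 25.7)² + (y + 18.6)² = 70.77².
Subtracting the Seismometer 1 equation from the Seismometer 2 and Seismometer 3 equations removes the quadratic terms:
-250.8 x − 401.2 y = 45792.69
-301.0 x − 210.2 y = 31301.66
Solving the 2×2 system: x ≈ -43.1, y ≈ -87.2 km.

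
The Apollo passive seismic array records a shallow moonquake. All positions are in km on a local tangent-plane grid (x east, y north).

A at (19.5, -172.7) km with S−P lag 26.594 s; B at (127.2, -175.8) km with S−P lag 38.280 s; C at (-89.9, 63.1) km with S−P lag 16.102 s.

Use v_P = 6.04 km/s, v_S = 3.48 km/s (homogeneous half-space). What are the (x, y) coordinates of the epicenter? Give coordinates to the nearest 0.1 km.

-160.3 km east, -48.8 km north

Distance from S−P lag: d = Δt · v_P v_S / (v_P − v_S) = Δt · (6.04·3.48)/(6.04−3.48) ≈ 8.2106·Δt.
So d_A = 218.35, d_B = 314.30, d_C = 132.21 km.
Circle about each station: (x − 19.5)² + (y + 172.7)² = 218.35²; (x − 127.2)² + (y + 175.8)² = 314.30²; (x + 89.9)² + (y − 63.1)² = 132.21².
Subtracting the A equation from the B and C equations removes the quadratic terms:
215.4 x − 6.2 y = -34227.83
-218.8 x + 471.6 y = 12055.32
Solving the 2×2 system: x ≈ -160.3, y ≈ -48.8 km.
Check against A (with the unrounded x, y): √((x − 19.5)²+(y + 172.7)²) = 218.36 ≈ 218.35 km. ✓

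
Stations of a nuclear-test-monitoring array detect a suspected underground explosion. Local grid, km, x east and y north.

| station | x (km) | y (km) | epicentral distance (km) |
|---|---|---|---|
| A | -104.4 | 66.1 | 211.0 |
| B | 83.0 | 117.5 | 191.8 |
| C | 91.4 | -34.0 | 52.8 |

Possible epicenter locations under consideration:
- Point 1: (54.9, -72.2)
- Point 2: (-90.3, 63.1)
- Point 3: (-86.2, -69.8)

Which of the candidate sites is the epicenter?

Point 1

For each candidate, compare |candidate − station| to the reported distance:
Point 1: residuals A 0.0, B 0.0, C 0.0 → max 0.0 km
Point 2: residuals A 196.6, B 10.2, C 153.2 → max 196.6 km
Point 3: residuals A 73.9, B 60.6, C 128.4 → max 128.4 km
Only Point 1 has all residuals ≈ 0.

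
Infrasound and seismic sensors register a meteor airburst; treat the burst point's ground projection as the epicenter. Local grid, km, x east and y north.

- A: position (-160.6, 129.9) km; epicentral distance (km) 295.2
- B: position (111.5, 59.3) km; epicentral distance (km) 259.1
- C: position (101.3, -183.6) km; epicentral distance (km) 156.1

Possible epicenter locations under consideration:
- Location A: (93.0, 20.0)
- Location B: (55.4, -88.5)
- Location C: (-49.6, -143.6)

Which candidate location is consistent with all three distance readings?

Location C

For each candidate, compare |candidate − station| to the reported distance:
Location A: residuals A 18.8, B 215.7, C 47.7 → max 215.7 km
Location B: residuals A 12.0, B 101.0, C 50.5 → max 101.0 km
Location C: residuals A 0.0, B 0.0, C 0.0 → max 0.0 km
Only Location C has all residuals ≈ 0.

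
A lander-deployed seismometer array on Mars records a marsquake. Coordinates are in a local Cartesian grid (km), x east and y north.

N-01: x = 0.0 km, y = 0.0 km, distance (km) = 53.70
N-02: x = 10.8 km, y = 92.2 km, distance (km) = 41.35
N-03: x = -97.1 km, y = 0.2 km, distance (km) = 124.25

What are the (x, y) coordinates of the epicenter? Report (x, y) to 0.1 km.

16.2 km east, 51.2 km north

Circle about each station: x² + y² = 53.70²; (x − 10.8)² + (y − 92.2)² = 41.35²; (x + 97.1)² + (y − 0.2)² = 124.25².
Subtracting pairs of circle equations eliminates x²+y² and gives linear equations (the radical axes):
21.6 x + 184.4 y = 9791.35
-194.2 x + 0.4 y = -3125.92
Solving the 2×2 system: x ≈ 16.2, y ≈ 51.2 km.
Check against N-01 (with the unrounded x, y): √(x²+y²) = 53.70 ≈ 53.70 km. ✓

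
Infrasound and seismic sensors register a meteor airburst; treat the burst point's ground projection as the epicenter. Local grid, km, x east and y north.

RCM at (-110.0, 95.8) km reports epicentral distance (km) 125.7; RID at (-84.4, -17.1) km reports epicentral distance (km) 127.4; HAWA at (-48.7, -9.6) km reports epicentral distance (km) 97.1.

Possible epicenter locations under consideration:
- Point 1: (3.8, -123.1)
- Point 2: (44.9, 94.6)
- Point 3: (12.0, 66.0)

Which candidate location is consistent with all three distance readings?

Point 3

For each candidate, compare |candidate − station| to the reported distance:
Point 1: residuals RCM 121.0, RID 10.5, HAWA 28.0 → max 121.0 km
Point 2: residuals RCM 29.2, RID 43.5, HAWA 43.0 → max 43.5 km
Point 3: residuals RCM 0.1, RID 0.1, HAWA 0.1 → max 0.1 km
Only Point 3 has all residuals ≈ 0.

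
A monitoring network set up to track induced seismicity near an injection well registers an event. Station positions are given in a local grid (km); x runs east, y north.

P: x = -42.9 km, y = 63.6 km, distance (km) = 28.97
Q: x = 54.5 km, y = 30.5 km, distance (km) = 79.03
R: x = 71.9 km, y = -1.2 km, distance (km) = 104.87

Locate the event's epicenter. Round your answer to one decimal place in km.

x ≈ -23.7 km, y ≈ 41.9 km

Circle about each station: (x + 42.9)² + (y − 63.6)² = 28.97²; (x − 54.5)² + (y − 30.5)² = 79.03²; (x − 71.9)² + (y + 1.2)² = 104.87².
Subtracting the P equation from the Q and R equations removes the quadratic terms:
194.8 x − 66.2 y = -7391.35
229.6 x − 129.6 y = -10872.78
Solving the 2×2 system: x ≈ -23.7, y ≈ 41.9 km.
Check against P (with the unrounded x, y): √((x + 42.9)²+(y − 63.6)²) = 28.97 ≈ 28.97 km. ✓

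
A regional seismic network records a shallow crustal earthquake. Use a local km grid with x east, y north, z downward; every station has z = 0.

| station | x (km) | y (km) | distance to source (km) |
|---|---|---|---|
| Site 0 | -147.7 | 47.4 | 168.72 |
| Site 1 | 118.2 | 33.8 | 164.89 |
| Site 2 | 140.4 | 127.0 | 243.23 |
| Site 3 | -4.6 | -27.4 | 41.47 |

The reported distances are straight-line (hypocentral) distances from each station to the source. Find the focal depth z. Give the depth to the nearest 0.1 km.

Each station gives a sphere (x−x_i)² + (y−y_i)² + z² = d_i² (stations at z=0).
Subtracting the Site 0 sphere from Site 1 and Site 2: z² cancels, leaving linear equations in x and y:
531.8 x − 27.2 y = -7670.64
576.2 x + 159.2 y = -18915.28
Solving: x ≈ -17.299, y ≈ -56.205 km (keep extra digits for the depth step; rounded: -17.3, -56.2).
Then from the Site 0 sphere: z² = 168.72² − (x + 147.7)² − (y − 47.4)² with x = -17.299, y = -56.205, so z ≈ 26.982 ≈ 27.0 km.
Check against Site 3 (with the unrounded solution): distance 41.46 ≈ 41.47 km. ✓

depth ≈ 27.0 km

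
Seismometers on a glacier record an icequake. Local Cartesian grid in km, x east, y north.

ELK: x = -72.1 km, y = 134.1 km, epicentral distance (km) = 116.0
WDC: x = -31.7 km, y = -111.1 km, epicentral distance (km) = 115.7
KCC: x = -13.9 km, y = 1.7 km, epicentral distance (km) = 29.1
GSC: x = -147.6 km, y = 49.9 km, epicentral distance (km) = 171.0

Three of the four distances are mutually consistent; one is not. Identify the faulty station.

ELK

Solve using three stations at a time. Using WDC, KCC, GSC (subtract circle equations pairwise → linear system) gives (x, y) ≈ (14.3, -5.0).
Distances from that point to each station vs reported:
  ELK: calculated 163.8 vs reported 116.0 → residual 47.8 km
  WDC: calculated 115.7 vs reported 115.7 → residual 0.0 km
  KCC: calculated 29.0 vs reported 29.1 → residual 0.1 km
  GSC: calculated 171.0 vs reported 171.0 → residual 0.0 km
WDC, KCC, GSC are mutually consistent (residuals ≈ 0); ELK is off by 47.8 km.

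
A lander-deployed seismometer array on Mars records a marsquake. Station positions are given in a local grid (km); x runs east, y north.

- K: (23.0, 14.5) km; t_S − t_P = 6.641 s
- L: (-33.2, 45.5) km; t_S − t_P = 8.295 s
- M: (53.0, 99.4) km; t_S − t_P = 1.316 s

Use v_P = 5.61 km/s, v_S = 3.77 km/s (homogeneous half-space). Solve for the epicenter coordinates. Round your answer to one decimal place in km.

53.9 km east, 84.3 km north

Distance from S−P lag: d = Δt · v_P v_S / (v_P − v_S) = Δt · (5.61·3.77)/(5.61−3.77) ≈ 11.4944·Δt.
So d_K = 76.33, d_L = 95.35, d_M = 15.13 km.
Circle about each station: (x − 23.0)² + (y − 14.5)² = 76.33²; (x + 33.2)² + (y − 45.5)² = 95.35²; (x − 53.0)² + (y − 99.4)² = 15.13².
Subtracting the K equation from the L and M equations removes the quadratic terms:
-112.4 x + 62.0 y = -832.11
60.0 x + 169.8 y = 17547.46
Solving the 2×2 system: x ≈ 53.9, y ≈ 84.3 km.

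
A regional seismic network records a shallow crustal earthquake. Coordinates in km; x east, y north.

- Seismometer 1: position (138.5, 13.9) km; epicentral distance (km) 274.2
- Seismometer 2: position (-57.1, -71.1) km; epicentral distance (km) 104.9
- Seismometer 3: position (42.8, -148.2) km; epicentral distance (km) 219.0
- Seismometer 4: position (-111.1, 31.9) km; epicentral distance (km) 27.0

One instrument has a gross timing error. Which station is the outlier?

Solve using three stations at a time. Using Seismometer 2, Seismometer 3, Seismometer 4 (subtract circle equations pairwise → linear system) gives (x, y) ≈ (-84.1, 30.3).
Distances from that point to each station vs reported:
  Seismometer 1: calculated 223.2 vs reported 274.2 → residual 51.0 km
  Seismometer 2: calculated 104.9 vs reported 104.9 → residual 0.0 km
  Seismometer 3: calculated 219.0 vs reported 219.0 → residual 0.0 km
  Seismometer 4: calculated 27.0 vs reported 27.0 → residual 0.0 km
Seismometer 2, Seismometer 3, Seismometer 4 are mutually consistent (residuals ≈ 0); Seismometer 1 is off by 51.0 km.

Seismometer 1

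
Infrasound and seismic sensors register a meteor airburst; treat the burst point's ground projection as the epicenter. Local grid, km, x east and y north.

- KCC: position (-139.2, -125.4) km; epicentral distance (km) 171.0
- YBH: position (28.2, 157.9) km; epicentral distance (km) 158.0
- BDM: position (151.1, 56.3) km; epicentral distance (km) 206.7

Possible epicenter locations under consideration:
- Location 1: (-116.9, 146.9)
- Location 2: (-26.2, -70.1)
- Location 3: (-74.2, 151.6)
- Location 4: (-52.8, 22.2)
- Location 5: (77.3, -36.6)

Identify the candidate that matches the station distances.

Location 4

For each candidate, compare |candidate − station| to the reported distance:
Location 1: residuals KCC 102.2, YBH 12.5, BDM 76.2 → max 102.2 km
Location 2: residuals KCC 45.2, YBH 76.4, BDM 11.0 → max 76.4 km
Location 3: residuals KCC 113.5, YBH 55.4, BDM 37.9 → max 113.5 km
Location 4: residuals KCC 0.0, YBH 0.0, BDM 0.0 → max 0.0 km
Location 5: residuals KCC 63.0, YBH 42.6, BDM 88.1 → max 88.1 km
Only Location 4 has all residuals ≈ 0.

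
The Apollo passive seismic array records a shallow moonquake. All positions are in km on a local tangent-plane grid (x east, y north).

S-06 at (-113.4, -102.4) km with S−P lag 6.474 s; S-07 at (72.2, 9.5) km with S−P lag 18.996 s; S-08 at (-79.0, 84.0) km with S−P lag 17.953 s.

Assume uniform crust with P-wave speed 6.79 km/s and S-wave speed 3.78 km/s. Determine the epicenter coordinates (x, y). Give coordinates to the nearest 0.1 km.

x ≈ -69.6 km, y ≈ -68.8 km

Distance from S−P lag: d = Δt · v_P v_S / (v_P − v_S) = Δt · (6.79·3.78)/(6.79−3.78) ≈ 8.5270·Δt.
So d_S-06 = 55.20, d_S-07 = 161.98, d_S-08 = 153.08 km.
Circle about each station: (x + 113.4)² + (y + 102.4)² = 55.20²; (x − 72.2)² + (y − 9.5)² = 161.98²; (x + 79.0)² + (y − 84.0)² = 153.08².
Subtracting the S-06 equation from the S-07 and S-08 equations removes the quadratic terms:
371.2 x + 223.8 y = -41232.71
68.8 x + 372.8 y = -30434.77
Solving the 2×2 system: x ≈ -69.6, y ≈ -68.8 km.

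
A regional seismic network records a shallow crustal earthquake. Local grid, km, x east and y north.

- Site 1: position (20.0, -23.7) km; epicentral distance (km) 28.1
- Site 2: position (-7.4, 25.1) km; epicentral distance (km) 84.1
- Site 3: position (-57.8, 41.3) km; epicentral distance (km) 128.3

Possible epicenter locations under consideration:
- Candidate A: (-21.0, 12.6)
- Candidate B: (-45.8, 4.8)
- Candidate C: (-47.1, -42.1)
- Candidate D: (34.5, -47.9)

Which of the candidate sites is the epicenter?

For each candidate, compare |candidate − station| to the reported distance:
Candidate A: residuals Site 1 26.7, Site 2 65.6, Site 3 81.6 → max 81.6 km
Candidate B: residuals Site 1 43.6, Site 2 40.7, Site 3 89.9 → max 89.9 km
Candidate C: residuals Site 1 41.5, Site 2 6.0, Site 3 44.2 → max 44.2 km
Candidate D: residuals Site 1 0.1, Site 2 0.1, Site 3 0.1 → max 0.1 km
Only Candidate D has all residuals ≈ 0.

Candidate D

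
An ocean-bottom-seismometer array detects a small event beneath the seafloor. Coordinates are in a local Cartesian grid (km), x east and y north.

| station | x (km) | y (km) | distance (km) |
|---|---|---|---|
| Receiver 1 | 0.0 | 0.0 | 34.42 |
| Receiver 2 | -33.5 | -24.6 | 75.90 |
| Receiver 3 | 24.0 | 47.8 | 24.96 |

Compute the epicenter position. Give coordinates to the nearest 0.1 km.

x ≈ 25.7 km, y ≈ 22.9 km

Circle about each station: x² + y² = 34.42²; (x + 33.5)² + (y + 24.6)² = 75.90²; (x − 24.0)² + (y − 47.8)² = 24.96².
Subtracting the Receiver 1 equation from the Receiver 2 and Receiver 3 equations removes the quadratic terms:
-67.0 x − 49.2 y = -2848.66
48.0 x + 95.6 y = 3422.57
Solving the 2×2 system: x ≈ 25.7, y ≈ 22.9 km.
Check against Receiver 1 (with the unrounded x, y): √(x²+y²) = 34.42 ≈ 34.42 km. ✓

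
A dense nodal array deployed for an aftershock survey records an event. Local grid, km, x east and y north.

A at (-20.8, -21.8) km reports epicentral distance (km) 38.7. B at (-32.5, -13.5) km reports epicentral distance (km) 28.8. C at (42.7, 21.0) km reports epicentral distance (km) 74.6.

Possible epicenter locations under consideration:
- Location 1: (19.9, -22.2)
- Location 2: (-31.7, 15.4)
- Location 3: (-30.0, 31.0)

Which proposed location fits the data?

For each candidate, compare |candidate − station| to the reported distance:
Location 1: residuals A 2.0, B 24.3, C 25.8 → max 25.8 km
Location 2: residuals A 0.1, B 0.1, C 0.0 → max 0.1 km
Location 3: residuals A 14.9, B 15.8, C 1.2 → max 15.8 km
Only Location 2 has all residuals ≈ 0.

Location 2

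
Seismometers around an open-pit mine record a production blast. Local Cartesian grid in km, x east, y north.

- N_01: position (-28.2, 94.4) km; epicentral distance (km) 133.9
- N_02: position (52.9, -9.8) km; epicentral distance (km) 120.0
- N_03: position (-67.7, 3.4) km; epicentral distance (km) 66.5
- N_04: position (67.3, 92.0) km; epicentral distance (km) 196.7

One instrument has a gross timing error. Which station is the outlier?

N_01

Solve using three stations at a time. Using N_02, N_03, N_04 (subtract circle equations pairwise → linear system) gives (x, y) ≈ (-55.2, -61.9).
Distances from that point to each station vs reported:
  N_01: calculated 158.6 vs reported 133.9 → residual 24.7 km
  N_02: calculated 120.0 vs reported 120.0 → residual 0.0 km
  N_03: calculated 66.5 vs reported 66.5 → residual 0.0 km
  N_04: calculated 196.7 vs reported 196.7 → residual 0.0 km
N_02, N_03, N_04 are mutually consistent (residuals ≈ 0); N_01 is off by 24.7 km.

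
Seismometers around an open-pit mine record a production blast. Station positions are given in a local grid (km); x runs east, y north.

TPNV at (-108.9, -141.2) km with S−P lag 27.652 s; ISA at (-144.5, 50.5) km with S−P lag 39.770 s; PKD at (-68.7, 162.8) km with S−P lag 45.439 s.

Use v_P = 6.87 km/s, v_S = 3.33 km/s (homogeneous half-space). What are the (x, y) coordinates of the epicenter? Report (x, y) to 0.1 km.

(64.7, -98.8)

Distance from S−P lag: d = Δt · v_P v_S / (v_P − v_S) = Δt · (6.87·3.33)/(6.87−3.33) ≈ 6.4625·Δt.
So d_TPNV = 178.70, d_ISA = 257.01, d_PKD = 293.65 km.
Circle about each station: (x + 108.9)² + (y + 141.2)² = 178.70²; (x + 144.5)² + (y − 50.5)² = 257.01²; (x + 68.7)² + (y − 162.8)² = 293.65².
Subtracting the TPNV equation from the ISA and PKD equations removes the quadratic terms:
-71.2 x + 383.4 y = -42486.60
80.4 x + 608.0 y = -54869.75
Solving the 2×2 system: x ≈ 64.7, y ≈ -98.8 km.
Check against TPNV (with the unrounded x, y): √((x + 108.9)²+(y + 141.2)²) = 178.70 ≈ 178.70 km. ✓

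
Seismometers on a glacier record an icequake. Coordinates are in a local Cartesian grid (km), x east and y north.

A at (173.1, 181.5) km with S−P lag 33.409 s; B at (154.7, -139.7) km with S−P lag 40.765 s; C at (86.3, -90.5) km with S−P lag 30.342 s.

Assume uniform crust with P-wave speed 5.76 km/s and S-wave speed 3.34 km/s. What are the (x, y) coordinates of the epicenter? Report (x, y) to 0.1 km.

Distance from S−P lag: d = Δt · v_P v_S / (v_P − v_S) = Δt · (5.76·3.34)/(5.76−3.34) ≈ 7.9498·Δt.
So d_A = 265.59, d_B = 324.07, d_C = 241.21 km.
Circle about each station: (x − 173.1)² + (y − 181.5)² = 265.59²; (x − 154.7)² + (y + 139.7)² = 324.07²; (x − 86.3)² + (y + 90.5)² = 241.21².
Subtracting the A equation from the B and C equations removes the quadratic terms:
-36.8 x − 642.4 y = -53941.00
-173.6 x − 544.0 y = -34912.14
Solving the 2×2 system: x ≈ -75.6, y ≈ 88.3 km.
Check against A (with the unrounded x, y): √((x − 173.1)²+(y − 181.5)²) = 265.58 ≈ 265.59 km. ✓

x ≈ -75.6 km, y ≈ 88.3 km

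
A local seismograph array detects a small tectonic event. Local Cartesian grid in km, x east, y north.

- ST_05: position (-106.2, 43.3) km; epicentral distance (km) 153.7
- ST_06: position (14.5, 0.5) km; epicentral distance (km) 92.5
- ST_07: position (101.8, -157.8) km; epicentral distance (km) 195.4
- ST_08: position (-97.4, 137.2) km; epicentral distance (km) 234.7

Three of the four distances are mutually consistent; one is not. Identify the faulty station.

ST_07

Solve using three stations at a time. Using ST_05, ST_06, ST_08 (subtract circle equations pairwise → linear system) gives (x, y) ≈ (-21.3, -84.8).
Distances from that point to each station vs reported:
  ST_05: calculated 153.7 vs reported 153.7 → residual 0.0 km
  ST_06: calculated 92.5 vs reported 92.5 → residual 0.0 km
  ST_07: calculated 143.1 vs reported 195.4 → residual 52.3 km
  ST_08: calculated 234.7 vs reported 234.7 → residual 0.0 km
ST_05, ST_06, ST_08 are mutually consistent (residuals ≈ 0); ST_07 is off by 52.3 km.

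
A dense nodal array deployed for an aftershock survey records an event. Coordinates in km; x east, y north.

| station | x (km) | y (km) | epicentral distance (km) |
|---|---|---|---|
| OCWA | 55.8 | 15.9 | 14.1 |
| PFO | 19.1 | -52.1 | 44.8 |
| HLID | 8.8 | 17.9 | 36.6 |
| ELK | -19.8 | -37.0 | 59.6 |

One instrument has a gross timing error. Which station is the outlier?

Solve using three stations at a time. Using PFO, HLID, ELK (subtract circle equations pairwise → linear system) gives (x, y) ≈ (33.1, -9.5).
Distances from that point to each station vs reported:
  OCWA: calculated 34.1 vs reported 14.1 → residual 20.0 km
  PFO: calculated 44.8 vs reported 44.8 → residual 0.0 km
  HLID: calculated 36.6 vs reported 36.6 → residual 0.0 km
  ELK: calculated 59.6 vs reported 59.6 → residual 0.0 km
PFO, HLID, ELK are mutually consistent (residuals ≈ 0); OCWA is off by 20.0 km.

OCWA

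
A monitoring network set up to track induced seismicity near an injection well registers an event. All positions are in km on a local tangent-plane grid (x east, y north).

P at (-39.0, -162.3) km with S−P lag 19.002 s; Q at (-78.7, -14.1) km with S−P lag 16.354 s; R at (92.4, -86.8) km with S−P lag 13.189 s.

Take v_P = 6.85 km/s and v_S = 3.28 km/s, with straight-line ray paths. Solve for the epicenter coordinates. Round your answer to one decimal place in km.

Distance from S−P lag: d = Δt · v_P v_S / (v_P − v_S) = Δt · (6.85·3.28)/(6.85−3.28) ≈ 6.2936·Δt.
So d_P = 119.59, d_Q = 102.92, d_R = 83.01 km.
Circle about each station: (x + 39.0)² + (y + 162.3)² = 119.59²; (x + 78.7)² + (y + 14.1)² = 102.92²; (x − 92.4)² + (y + 86.8)² = 83.01².
Subtracting the P equation from the Q and R equations removes the quadratic terms:
-79.4 x + 296.4 y = -17760.55
262.8 x + 151.0 y = -4379.18
Solving the 2×2 system: x ≈ 15.4, y ≈ -55.8 km.
Check against P (with the unrounded x, y): √((x + 39.0)²+(y + 162.3)²) = 119.59 ≈ 119.59 km. ✓

(15.4, -55.8)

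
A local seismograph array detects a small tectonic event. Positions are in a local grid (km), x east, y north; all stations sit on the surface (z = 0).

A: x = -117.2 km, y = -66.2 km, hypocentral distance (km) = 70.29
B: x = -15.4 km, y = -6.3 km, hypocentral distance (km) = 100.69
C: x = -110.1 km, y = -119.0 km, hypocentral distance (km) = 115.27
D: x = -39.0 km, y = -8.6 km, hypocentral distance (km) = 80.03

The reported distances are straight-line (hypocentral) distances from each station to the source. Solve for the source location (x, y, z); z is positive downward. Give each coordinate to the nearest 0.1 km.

Each station gives a sphere (x−x_i)² + (y−y_i)² + z² = d_i² (stations at z=0).
Subtracting the A sphere from B and C: z² cancels, leaving linear equations in x and y:
203.6 x + 119.8 y = -23039.22
14.2 x − 105.6 y = -181.76
Solving: x ≈ -105.801, y ≈ -12.506 km (keep extra digits for the depth step; rounded: -105.8, -12.5).
Then from the A sphere: z² = 70.29² − (x + 117.2)² − (y + 66.2)² with x = -105.801, y = -12.506, so z ≈ 43.906 ≈ 43.9 km.

(-105.8, -12.5, 43.9)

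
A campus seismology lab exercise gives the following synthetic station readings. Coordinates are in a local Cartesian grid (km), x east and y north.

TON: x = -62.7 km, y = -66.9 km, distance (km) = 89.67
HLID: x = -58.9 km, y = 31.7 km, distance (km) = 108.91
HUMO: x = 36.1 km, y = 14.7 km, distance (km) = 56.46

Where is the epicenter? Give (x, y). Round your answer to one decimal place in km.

22.9 km east, -40.2 km north

Circle about each station: (x + 62.7)² + (y + 66.9)² = 89.67²; (x + 58.9)² + (y − 31.7)² = 108.91²; (x − 36.1)² + (y − 14.7)² = 56.46².
Subtracting pairs of circle equations eliminates x²+y² and gives linear equations (the radical axes):
7.6 x + 197.2 y = -7753.48
197.6 x + 163.2 y = -2034.62
Solving the 2×2 system: x ≈ 22.9, y ≈ -40.2 km.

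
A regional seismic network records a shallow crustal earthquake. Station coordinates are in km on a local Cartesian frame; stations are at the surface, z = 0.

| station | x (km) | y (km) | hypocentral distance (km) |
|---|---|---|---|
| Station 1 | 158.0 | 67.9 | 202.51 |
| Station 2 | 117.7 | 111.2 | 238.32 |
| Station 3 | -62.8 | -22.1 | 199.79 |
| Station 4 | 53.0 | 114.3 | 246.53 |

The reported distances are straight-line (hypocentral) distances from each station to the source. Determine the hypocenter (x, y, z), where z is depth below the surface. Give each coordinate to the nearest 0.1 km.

(104.8, -123.5, 39.3)

Each station gives a sphere (x−x_i)² + (y−y_i)² + z² = d_i² (stations at z=0).
Subtracting the Station 1 sphere from Station 2 and Station 3: z² cancels, leaving linear equations in x and y:
-80.6 x + 86.6 y = -19141.80
-441.6 x − 180.0 y = -24047.90
Solving: x ≈ 104.796, y ≈ -123.501 km (keep extra digits for the depth step; rounded: 104.8, -123.5).
Then from the Station 1 sphere: z² = 202.51² − (x − 158.0)² − (y − 67.9)² with x = 104.796, y = -123.501, so z ≈ 39.310 ≈ 39.3 km.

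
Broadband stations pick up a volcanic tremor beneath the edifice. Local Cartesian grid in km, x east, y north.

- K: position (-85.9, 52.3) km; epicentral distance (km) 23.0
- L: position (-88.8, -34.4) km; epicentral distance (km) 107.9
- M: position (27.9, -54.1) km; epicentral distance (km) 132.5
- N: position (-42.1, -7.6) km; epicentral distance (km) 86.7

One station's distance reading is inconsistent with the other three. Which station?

M

Solve using three stations at a time. Using K, L, N (subtract circle equations pairwise → linear system) gives (x, y) ≈ (-75.0, 72.6).
Distances from that point to each station vs reported:
  K: calculated 23.1 vs reported 23.0 → residual 0.1 km
  L: calculated 107.9 vs reported 107.9 → residual 0.0 km
  M: calculated 163.3 vs reported 132.5 → residual 30.8 km
  N: calculated 86.7 vs reported 86.7 → residual 0.0 km
K, L, N are mutually consistent (residuals ≈ 0); M is off by 30.8 km.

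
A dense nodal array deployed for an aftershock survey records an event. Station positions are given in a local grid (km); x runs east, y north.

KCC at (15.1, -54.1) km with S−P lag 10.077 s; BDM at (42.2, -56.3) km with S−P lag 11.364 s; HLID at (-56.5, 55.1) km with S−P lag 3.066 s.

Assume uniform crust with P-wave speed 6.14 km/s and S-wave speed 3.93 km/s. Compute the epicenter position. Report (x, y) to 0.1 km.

(-23.6, 48.9)

Distance from S−P lag: d = Δt · v_P v_S / (v_P − v_S) = Δt · (6.14·3.93)/(6.14−3.93) ≈ 10.9186·Δt.
So d_KCC = 110.03, d_BDM = 124.08, d_HLID = 33.48 km.
Circle about each station: (x − 15.1)² + (y + 54.1)² = 110.03²; (x − 42.2)² + (y + 56.3)² = 124.08²; (x + 56.5)² + (y − 55.1)² = 33.48².
Subtracting pairs of circle equations eliminates x²+y² and gives linear equations (the radical axes):
54.2 x − 4.4 y = -1493.54
-143.2 x + 218.4 y = 14059.13
Solving the 2×2 system: x ≈ -23.6, y ≈ 48.9 km.
Check against KCC (with the unrounded x, y): √((x − 15.1)²+(y + 54.1)²) = 110.03 ≈ 110.03 km. ✓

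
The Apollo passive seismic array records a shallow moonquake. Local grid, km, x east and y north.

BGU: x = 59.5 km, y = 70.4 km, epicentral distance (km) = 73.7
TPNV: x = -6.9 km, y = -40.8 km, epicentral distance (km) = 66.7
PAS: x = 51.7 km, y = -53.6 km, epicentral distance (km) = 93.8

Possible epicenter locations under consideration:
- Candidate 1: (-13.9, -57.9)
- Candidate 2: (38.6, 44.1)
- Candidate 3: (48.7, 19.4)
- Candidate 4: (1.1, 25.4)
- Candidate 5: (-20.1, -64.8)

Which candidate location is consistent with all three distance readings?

Candidate 4

For each candidate, compare |candidate − station| to the reported distance:
Candidate 1: residuals BGU 74.1, TPNV 48.2, PAS 28.1 → max 74.1 km
Candidate 2: residuals BGU 40.1, TPNV 29.6, PAS 4.8 → max 40.1 km
Candidate 3: residuals BGU 21.6, TPNV 15.2, PAS 20.7 → max 21.6 km
Candidate 4: residuals BGU 0.0, TPNV 0.0, PAS 0.0 → max 0.0 km
Candidate 5: residuals BGU 83.2, TPNV 39.3, PAS 21.1 → max 83.2 km
Only Candidate 4 has all residuals ≈ 0.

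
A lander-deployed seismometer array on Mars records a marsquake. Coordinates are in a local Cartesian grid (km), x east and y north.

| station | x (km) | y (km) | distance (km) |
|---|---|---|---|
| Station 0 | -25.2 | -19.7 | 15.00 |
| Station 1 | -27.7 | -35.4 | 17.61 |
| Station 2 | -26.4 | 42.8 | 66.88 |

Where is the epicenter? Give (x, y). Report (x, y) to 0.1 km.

x ≈ -39.9 km, y ≈ -22.7 km

Circle about each station: (x + 25.2)² + (y + 19.7)² = 15.00²; (x + 27.7)² + (y + 35.4)² = 17.61²; (x + 26.4)² + (y − 42.8)² = 66.88².
Subtracting pairs of circle equations eliminates x²+y² and gives linear equations (the radical axes):
-5.0 x − 31.4 y = 912.21
-2.4 x + 125.0 y = -2742.26
Solving the 2×2 system: x ≈ -39.9, y ≈ -22.7 km.
Check against Station 0 (with the unrounded x, y): √((x + 25.2)²+(y + 19.7)²) = 14.97 ≈ 15.00 km. ✓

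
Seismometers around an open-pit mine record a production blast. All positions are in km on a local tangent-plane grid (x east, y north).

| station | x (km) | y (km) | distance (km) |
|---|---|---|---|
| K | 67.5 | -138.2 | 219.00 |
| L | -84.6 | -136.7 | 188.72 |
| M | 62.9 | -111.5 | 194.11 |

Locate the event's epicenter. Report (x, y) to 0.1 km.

Circle about each station: (x − 67.5)² + (y + 138.2)² = 219.00²; (x + 84.6)² + (y + 136.7)² = 188.72²; (x − 62.9)² + (y + 111.5)² = 194.11².
Subtracting pairs of circle equations eliminates x²+y² and gives linear equations (the radical axes):
-304.2 x + 3.0 y = 14534.32
-9.2 x + 53.4 y = 3015.48
Solving the 2×2 system: x ≈ -47.3, y ≈ 48.3 km.

(-47.3, 48.3)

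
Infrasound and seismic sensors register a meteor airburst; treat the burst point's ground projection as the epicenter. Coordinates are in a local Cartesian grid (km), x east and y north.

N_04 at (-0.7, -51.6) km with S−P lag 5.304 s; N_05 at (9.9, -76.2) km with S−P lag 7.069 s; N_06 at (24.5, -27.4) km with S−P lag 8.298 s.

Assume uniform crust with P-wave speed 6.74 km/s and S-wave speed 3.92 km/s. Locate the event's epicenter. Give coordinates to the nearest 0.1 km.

-50.3 km east, -48.6 km north

Distance from S−P lag: d = Δt · v_P v_S / (v_P − v_S) = Δt · (6.74·3.92)/(6.74−3.92) ≈ 9.3691·Δt.
So d_N_04 = 49.69, d_N_05 = 66.23, d_N_06 = 77.74 km.
Circle about each station: (x + 0.7)² + (y + 51.6)² = 49.69²; (x − 9.9)² + (y + 76.2)² = 66.23²; (x − 24.5)² + (y + 27.4)² = 77.74².
Subtracting the N_04 equation from the N_05 and N_06 equations removes the quadratic terms:
21.2 x − 49.2 y = 1324.08
50.4 x + 48.4 y = -4886.45
Solving the 2×2 system: x ≈ -50.3, y ≈ -48.6 km.
Check against N_04 (with the unrounded x, y): √((x + 0.7)²+(y + 51.6)²) = 49.69 ≈ 49.69 km. ✓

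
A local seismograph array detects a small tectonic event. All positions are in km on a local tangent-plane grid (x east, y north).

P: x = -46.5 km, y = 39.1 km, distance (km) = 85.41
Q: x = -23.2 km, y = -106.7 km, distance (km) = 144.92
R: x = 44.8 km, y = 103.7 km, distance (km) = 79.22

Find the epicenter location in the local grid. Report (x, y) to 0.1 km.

Circle about each station: (x + 46.5)² + (y − 39.1)² = 85.41²; (x + 23.2)² + (y + 106.7)² = 144.92²; (x − 44.8)² + (y − 103.7)² = 79.22².
Subtracting pairs of circle equations eliminates x²+y² and gives linear equations (the radical axes):
46.6 x − 291.6 y = -5474.87
182.6 x + 129.2 y = 10088.73
Solving the 2×2 system: x ≈ 37.7, y ≈ 24.8 km.
Check against P (with the unrounded x, y): √((x + 46.5)²+(y − 39.1)²) = 85.41 ≈ 85.41 km. ✓

x ≈ 37.7 km, y ≈ 24.8 km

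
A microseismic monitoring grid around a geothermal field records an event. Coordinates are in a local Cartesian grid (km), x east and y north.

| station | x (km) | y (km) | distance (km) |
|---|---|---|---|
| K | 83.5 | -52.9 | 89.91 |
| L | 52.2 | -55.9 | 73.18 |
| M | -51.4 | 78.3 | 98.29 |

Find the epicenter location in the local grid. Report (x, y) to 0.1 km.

Circle about each station: (x − 83.5)² + (y + 52.9)² = 89.91²; (x − 52.2)² + (y + 55.9)² = 73.18²; (x + 51.4)² + (y − 78.3)² = 98.29².
Subtracting the K equation from the L and M equations removes the quadratic terms:
-62.6 x − 6.0 y = -1192.51
-269.8 x + 262.4 y = -2574.93
Solving the 2×2 system: x ≈ 18.2, y ≈ 8.9 km.

18.2 km east, 8.9 km north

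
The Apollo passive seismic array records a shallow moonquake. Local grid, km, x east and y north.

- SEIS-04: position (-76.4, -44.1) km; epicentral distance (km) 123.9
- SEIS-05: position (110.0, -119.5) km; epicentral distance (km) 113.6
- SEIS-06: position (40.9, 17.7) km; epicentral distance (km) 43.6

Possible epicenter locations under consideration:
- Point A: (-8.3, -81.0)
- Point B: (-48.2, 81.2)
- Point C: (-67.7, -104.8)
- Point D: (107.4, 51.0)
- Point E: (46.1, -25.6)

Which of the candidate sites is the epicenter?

Point E

For each candidate, compare |candidate − station| to the reported distance:
Point A: residuals SEIS-04 46.4, SEIS-05 10.8, SEIS-06 66.7 → max 66.7 km
Point B: residuals SEIS-04 4.5, SEIS-05 142.0, SEIS-06 65.8 → max 142.0 km
Point C: residuals SEIS-04 62.6, SEIS-05 64.7, SEIS-06 120.1 → max 120.1 km
Point D: residuals SEIS-04 83.0, SEIS-05 56.9, SEIS-06 30.8 → max 83.0 km
Point E: residuals SEIS-04 0.0, SEIS-05 0.0, SEIS-06 0.0 → max 0.0 km
Only Point E has all residuals ≈ 0.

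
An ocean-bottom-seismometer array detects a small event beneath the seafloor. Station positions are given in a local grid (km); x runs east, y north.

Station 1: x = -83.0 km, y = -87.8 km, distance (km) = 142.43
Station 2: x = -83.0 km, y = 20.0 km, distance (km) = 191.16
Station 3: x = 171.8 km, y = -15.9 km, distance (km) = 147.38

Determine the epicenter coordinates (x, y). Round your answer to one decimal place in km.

57.8 km east, -109.3 km north

Circle about each station: (x + 83.0)² + (y + 87.8)² = 142.43²; (x + 83.0)² + (y − 20.0)² = 191.16²; (x − 171.8)² + (y + 15.9)² = 147.38².
Subtracting pairs of circle equations eliminates x²+y² and gives linear equations (the radical axes):
0.0 x + 215.6 y = -23564.68
509.6 x + 143.8 y = 13735.65
Solving the 2×2 system: x ≈ 57.8, y ≈ -109.3 km.
Check against Station 1 (with the unrounded x, y): √((x + 83.0)²+(y + 87.8)²) = 142.43 ≈ 142.43 km. ✓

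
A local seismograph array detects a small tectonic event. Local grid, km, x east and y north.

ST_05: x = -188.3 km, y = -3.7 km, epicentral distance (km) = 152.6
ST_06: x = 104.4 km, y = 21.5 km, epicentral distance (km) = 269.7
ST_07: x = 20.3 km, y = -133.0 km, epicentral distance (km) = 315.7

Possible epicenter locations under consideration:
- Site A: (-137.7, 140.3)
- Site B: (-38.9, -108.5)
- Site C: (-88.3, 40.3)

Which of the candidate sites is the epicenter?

For each candidate, compare |candidate − station| to the reported distance:
Site A: residuals ST_05 0.0, ST_06 0.0, ST_07 0.0 → max 0.0 km
Site B: residuals ST_05 29.9, ST_06 76.2, ST_07 251.6 → max 251.6 km
Site C: residuals ST_05 43.3, ST_06 76.1, ST_07 111.2 → max 111.2 km
Only Site A has all residuals ≈ 0.

Site A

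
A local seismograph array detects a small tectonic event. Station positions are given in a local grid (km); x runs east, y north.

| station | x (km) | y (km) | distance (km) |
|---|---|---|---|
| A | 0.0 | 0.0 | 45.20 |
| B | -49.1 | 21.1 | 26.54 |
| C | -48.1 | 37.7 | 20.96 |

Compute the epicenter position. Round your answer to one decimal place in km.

Circle about each station: x² + y² = 45.20²; (x + 49.1)² + (y − 21.1)² = 26.54²; (x + 48.1)² + (y − 37.7)² = 20.96².
Subtracting pairs of circle equations eliminates x²+y² and gives linear equations (the radical axes):
-98.2 x + 42.2 y = 4194.69
-96.2 x + 75.4 y = 5338.62
Solving the 2×2 system: x ≈ -27.2, y ≈ 36.1 km.
Check against A (with the unrounded x, y): √(x²+y²) = 45.20 ≈ 45.20 km. ✓

(-27.2, 36.1)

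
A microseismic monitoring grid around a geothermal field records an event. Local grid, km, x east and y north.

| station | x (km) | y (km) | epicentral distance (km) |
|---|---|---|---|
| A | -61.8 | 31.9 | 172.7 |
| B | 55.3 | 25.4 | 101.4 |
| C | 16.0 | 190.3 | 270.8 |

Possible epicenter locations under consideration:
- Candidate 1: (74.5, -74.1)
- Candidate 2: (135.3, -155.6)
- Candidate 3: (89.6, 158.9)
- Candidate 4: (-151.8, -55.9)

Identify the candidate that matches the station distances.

Candidate 1

For each candidate, compare |candidate − station| to the reported distance:
Candidate 1: residuals A 0.0, B 0.1, C 0.0 → max 0.1 km
Candidate 2: residuals A 99.3, B 96.5, C 95.1 → max 99.3 km
Candidate 3: residuals A 24.9, B 36.4, C 190.8 → max 190.8 km
Candidate 4: residuals A 47.0, B 121.1, C 27.1 → max 121.1 km
Only Candidate 1 has all residuals ≈ 0.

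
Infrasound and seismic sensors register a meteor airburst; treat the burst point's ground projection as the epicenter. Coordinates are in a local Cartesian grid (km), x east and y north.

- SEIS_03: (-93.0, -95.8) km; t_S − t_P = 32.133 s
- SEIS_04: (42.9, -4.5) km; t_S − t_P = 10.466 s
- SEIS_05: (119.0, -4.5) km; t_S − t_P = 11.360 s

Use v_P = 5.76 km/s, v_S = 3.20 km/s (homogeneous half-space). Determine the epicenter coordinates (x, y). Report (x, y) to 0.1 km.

x ≈ 74.3 km, y ≈ 64.0 km

Distance from S−P lag: d = Δt · v_P v_S / (v_P − v_S) = Δt · (5.76·3.20)/(5.76−3.20) ≈ 7.2000·Δt.
So d_SEIS_03 = 231.36, d_SEIS_04 = 75.36, d_SEIS_05 = 81.79 km.
Circle about each station: (x + 93.0)² + (y + 95.8)² = 231.36²; (x − 42.9)² + (y + 4.5)² = 75.36²; (x − 119.0)² + (y + 4.5)² = 81.79².
Subtracting the SEIS_03 equation from the SEIS_04 and SEIS_05 equations removes the quadratic terms:
271.8 x + 182.6 y = 31882.34
424.0 x + 182.6 y = 43192.46
Solving the 2×2 system: x ≈ 74.3, y ≈ 64.0 km.
Check against SEIS_03 (with the unrounded x, y): √((x + 93.0)²+(y + 95.8)²) = 231.36 ≈ 231.36 km. ✓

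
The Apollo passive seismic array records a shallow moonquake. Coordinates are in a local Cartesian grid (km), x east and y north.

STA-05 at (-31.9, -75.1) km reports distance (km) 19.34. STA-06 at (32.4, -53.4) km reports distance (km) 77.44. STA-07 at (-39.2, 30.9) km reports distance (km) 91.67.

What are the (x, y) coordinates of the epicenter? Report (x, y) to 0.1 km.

Circle about each station: (x + 31.9)² + (y + 75.1)² = 19.34²; (x − 32.4)² + (y + 53.4)² = 77.44²; (x + 39.2)² + (y − 30.9)² = 91.67².
Subtracting the STA-05 equation from the STA-06 and STA-07 equations removes the quadratic terms:
128.6 x + 43.4 y = -8379.22
-14.6 x + 212.0 y = -12195.52
Solving the 2×2 system: x ≈ -44.7, y ≈ -60.6 km.
Check against STA-05 (with the unrounded x, y): √((x + 31.9)²+(y + 75.1)²) = 19.34 ≈ 19.34 km. ✓

x ≈ -44.7 km, y ≈ -60.6 km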